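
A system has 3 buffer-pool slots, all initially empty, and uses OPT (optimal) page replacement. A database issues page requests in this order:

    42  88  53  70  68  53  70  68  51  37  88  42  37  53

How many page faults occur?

42: fault, frames (42)
88: fault, frames (42 88)
53: fault, frames (42 88 53)
70: fault, evict 42, frames (88 53 70)
68: fault, evict 88, frames (53 70 68)
53: hit
70: hit
68: hit
51: fault, evict 68, frames (53 70 51)
37: fault, evict 51, frames (53 70 37)
88: fault, evict 70, frames (53 37 88)
42: fault, evict 88, frames (53 37 42)
37: hit
53: hit
Page faults: 9.

9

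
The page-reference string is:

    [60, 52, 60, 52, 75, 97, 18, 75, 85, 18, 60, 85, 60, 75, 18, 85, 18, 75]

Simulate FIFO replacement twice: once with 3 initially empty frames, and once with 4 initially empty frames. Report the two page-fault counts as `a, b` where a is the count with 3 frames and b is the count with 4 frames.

10, 8

3 frames: F F . . F F F . F . F . . F F F . . → 10 faults.
4 frames: F F . . F F F . F . F . . F . . . . → 8 faults.
8 < 10: adding a frame reduced faults, as is typical.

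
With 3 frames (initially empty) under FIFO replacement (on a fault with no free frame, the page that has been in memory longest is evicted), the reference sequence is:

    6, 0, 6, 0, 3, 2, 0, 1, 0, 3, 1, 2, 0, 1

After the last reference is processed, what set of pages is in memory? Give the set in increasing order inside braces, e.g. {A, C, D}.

6 -> fault, frames (6)
0 -> fault, frames (6 0)
6 -> hit
0 -> hit
3 -> fault, frames (6 0 3)
2 -> fault, evict 6, frames (0 3 2)
0 -> hit
1 -> fault, evict 0, frames (3 2 1)
0 -> fault, evict 3, frames (2 1 0)
3 -> fault, evict 2, frames (1 0 3)
1 -> hit
2 -> fault, evict 1, frames (0 3 2)
0 -> hit
1 -> fault, evict 0, frames (3 2 1)

{1, 2, 3}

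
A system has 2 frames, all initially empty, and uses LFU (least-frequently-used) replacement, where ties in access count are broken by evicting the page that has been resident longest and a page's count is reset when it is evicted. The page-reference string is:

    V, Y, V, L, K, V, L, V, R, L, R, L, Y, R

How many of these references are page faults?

V: fault, frames [V]
Y: fault, frames [V, Y]
V: hit
L: fault, evict Y, frames [V, L]
K: fault, evict L, frames [V, K]
V: hit
L: fault, evict K, frames [V, L]
V: hit
R: fault, evict L, frames [V, R]
L: fault, evict R, frames [V, L]
R: fault, evict L, frames [V, R]
L: fault, evict R, frames [V, L]
Y: fault, evict L, frames [V, Y]
R: fault, evict Y, frames [V, R]
Page faults: 11.

11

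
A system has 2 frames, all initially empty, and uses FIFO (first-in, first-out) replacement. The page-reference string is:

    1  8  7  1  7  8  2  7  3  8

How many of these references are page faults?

9

1 → miss, frames [1]
8 → miss, frames [1, 8]
7 → miss, evict 1, frames [8, 7]
1 → miss, evict 8, frames [7, 1]
7 → hit
8 → miss, evict 7, frames [1, 8]
2 → miss, evict 1, frames [8, 2]
7 → miss, evict 8, frames [2, 7]
3 → miss, evict 2, frames [7, 3]
8 → miss, evict 7, frames [3, 8]
Page faults: 9.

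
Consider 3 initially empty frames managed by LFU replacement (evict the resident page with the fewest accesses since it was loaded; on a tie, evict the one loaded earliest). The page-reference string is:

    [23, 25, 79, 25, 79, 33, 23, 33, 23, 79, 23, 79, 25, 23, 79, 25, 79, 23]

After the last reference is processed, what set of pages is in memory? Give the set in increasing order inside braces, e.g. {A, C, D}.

23: fault, frames [23]
25: fault, frames [23, 25]
79: fault, frames [23, 25, 79]
25: hit
79: hit
33: fault, evict 23, frames [25, 79, 33]
23: fault, evict 33, frames [25, 79, 23]
33: fault, evict 23, frames [25, 79, 33]
23: fault, evict 33, frames [25, 79, 23]
79: hit
23: hit
79: hit
25: hit
23: hit
79: hit
25: hit
79: hit
23: hit

{23, 25, 79}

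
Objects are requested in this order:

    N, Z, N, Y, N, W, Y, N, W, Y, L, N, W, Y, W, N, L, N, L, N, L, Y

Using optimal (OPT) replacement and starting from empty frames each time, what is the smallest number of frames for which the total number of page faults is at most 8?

f=1: 22 faults
f=2: 12 faults
f=3: 7 faults
f=4: 5 faults
f=5: 5 faults
Smallest f with faults ≤ 8 is 3.

3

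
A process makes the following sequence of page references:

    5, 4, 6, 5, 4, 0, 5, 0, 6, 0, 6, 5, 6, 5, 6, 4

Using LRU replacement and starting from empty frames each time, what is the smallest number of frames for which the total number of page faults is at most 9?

3

f=1: 16 faults
f=2: 10 faults
f=3: 6 faults
f=4: 4 faults
Smallest f with faults ≤ 9 is 3.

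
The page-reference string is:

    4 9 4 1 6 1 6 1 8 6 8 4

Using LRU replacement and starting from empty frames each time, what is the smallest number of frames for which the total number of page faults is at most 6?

3

f=1: 12 faults
f=2: 7 faults
f=3: 6 faults
f=4: 5 faults
f=5: 5 faults
Smallest f with faults ≤ 6 is 3.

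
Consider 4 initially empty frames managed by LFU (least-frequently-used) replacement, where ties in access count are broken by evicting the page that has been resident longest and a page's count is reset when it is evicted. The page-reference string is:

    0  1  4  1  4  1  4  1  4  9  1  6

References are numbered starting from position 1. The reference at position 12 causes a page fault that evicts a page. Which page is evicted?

0

pos 1: 0: fault, frames {0}
pos 2: 1: fault, frames {0,1}
pos 3: 4: fault, frames {0,1,4}
pos 4: 1: hit
pos 5: 4: hit
pos 6: 1: hit
pos 7: 4: hit
pos 8: 1: hit
pos 9: 4: hit
pos 10: 9: fault, frames {0,1,4,9}
pos 11: 1: hit
pos 12: 6: fault, evict 0, frames {1,4,9,6}
At position 12, page 0 is evicted.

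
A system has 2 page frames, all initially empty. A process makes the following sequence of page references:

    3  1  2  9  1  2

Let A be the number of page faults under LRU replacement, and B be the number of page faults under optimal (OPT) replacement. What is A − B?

1

Under LRU: F F F F F F → 6 faults.
Under OPT: F F F F . F → 5 faults.
A − B = 6 − 5 = 1.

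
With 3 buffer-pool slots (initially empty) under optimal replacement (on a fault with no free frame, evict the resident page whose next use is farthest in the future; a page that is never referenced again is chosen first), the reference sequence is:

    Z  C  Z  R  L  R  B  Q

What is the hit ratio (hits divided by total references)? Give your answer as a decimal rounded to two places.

0.25

Z → miss, frames {Z}
C → miss, frames {Z,C}
Z → hit
R → miss, frames {Z,C,R}
L → miss, evict C, frames {Z,R,L}
R → hit
B → miss, evict L, frames {Z,R,B}
Q → miss, evict B, frames {Z,R,Q}
Hits: 2 of 8 references → 2/8 = 0.2500.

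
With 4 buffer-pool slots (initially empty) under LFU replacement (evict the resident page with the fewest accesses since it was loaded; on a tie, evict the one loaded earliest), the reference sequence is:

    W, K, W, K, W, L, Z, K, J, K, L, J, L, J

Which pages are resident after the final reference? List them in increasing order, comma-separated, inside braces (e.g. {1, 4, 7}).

W -> miss, frames [W]
K -> miss, frames [W, K]
W -> hit
K -> hit
W -> hit
L -> miss, frames [W, K, L]
Z -> miss, frames [W, K, L, Z]
K -> hit
J -> miss, evict L, frames [W, K, Z, J]
K -> hit
L -> miss, evict Z, frames [W, K, J, L]
J -> hit
L -> hit
J -> hit

{J, K, L, W}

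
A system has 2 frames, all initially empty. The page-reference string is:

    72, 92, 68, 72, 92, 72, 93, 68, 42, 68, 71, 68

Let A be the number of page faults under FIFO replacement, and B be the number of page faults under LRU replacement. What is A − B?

Under FIFO: F F F F F . F F F . F F → 10 faults.
Under LRU: F F F F F . F F F . F . → 9 faults.
A − B = 10 − 9 = 1.

1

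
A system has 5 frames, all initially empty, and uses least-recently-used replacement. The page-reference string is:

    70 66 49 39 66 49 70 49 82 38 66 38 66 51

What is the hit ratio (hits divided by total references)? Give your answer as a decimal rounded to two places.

70: miss, frames (70)
66: miss, frames (70 66)
49: miss, frames (70 66 49)
39: miss, frames (70 66 49 39)
66: hit
49: hit
70: hit
49: hit
82: miss, frames (39 66 70 49 82)
38: miss, evict 39, frames (66 70 49 82 38)
66: hit
38: hit
66: hit
51: miss, evict 70, frames (49 82 38 66 51)
Hits: 7 of 14 references → 7/14 = 0.5000.

0.50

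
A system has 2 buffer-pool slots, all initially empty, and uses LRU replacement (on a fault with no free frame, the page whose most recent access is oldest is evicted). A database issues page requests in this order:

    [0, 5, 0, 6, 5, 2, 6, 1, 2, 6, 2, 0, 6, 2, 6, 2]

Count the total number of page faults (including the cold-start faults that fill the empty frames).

0 → fault, frames {0}
5 → fault, frames {0,5}
0 → hit
6 → fault, evict 5, frames {0,6}
5 → fault, evict 0, frames {6,5}
2 → fault, evict 6, frames {5,2}
6 → fault, evict 5, frames {2,6}
1 → fault, evict 2, frames {6,1}
2 → fault, evict 6, frames {1,2}
6 → fault, evict 1, frames {2,6}
2 → hit
0 → fault, evict 6, frames {2,0}
6 → fault, evict 2, frames {0,6}
2 → fault, evict 0, frames {6,2}
6 → hit
2 → hit
Page faults: 12.

12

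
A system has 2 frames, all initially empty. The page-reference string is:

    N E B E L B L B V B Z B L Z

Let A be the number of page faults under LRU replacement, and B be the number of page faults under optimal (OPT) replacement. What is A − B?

2

Under LRU: F F F . F F . . F . F . F F → 9 faults.
Under OPT: F F F . F . . . F . F . F . → 7 faults.
A − B = 9 − 7 = 2.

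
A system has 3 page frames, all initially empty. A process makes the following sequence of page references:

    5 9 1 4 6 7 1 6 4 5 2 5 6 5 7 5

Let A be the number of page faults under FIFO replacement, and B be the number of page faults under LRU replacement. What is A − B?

Under FIFO: F F F F F F F . F F F . F . F F → 13 faults.
Under LRU: F F F F F F F . F F F . F . F . → 12 faults.
A − B = 13 − 12 = 1.

1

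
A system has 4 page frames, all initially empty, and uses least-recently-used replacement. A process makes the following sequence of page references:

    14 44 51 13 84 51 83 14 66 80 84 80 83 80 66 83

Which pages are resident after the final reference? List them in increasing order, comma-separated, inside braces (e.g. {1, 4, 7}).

{66, 80, 83, 84}

14 → fault, frames (14)
44 → fault, frames (14 44)
51 → fault, frames (14 44 51)
13 → fault, frames (14 44 51 13)
84 → fault, evict 14, frames (44 51 13 84)
51 → hit
83 → fault, evict 44, frames (13 84 51 83)
14 → fault, evict 13, frames (84 51 83 14)
66 → fault, evict 84, frames (51 83 14 66)
80 → fault, evict 51, frames (83 14 66 80)
84 → fault, evict 83, frames (14 66 80 84)
80 → hit
83 → fault, evict 14, frames (66 84 80 83)
80 → hit
66 → hit
83 → hit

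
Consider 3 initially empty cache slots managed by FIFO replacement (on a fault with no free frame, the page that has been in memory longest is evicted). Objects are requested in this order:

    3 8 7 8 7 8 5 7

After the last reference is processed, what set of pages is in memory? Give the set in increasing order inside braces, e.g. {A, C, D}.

3: miss, frames (3)
8: miss, frames (3 8)
7: miss, frames (3 8 7)
8: hit
7: hit
8: hit
5: miss, evict 3, frames (8 7 5)
7: hit

{5, 7, 8}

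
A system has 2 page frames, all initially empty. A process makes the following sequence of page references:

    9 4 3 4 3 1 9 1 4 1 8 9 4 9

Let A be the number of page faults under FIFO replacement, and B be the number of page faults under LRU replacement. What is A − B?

Under FIFO: F F F . . F F . F F F F F . → 10 faults.
Under LRU: F F F . . F F . F . F F F . → 9 faults.
A − B = 10 − 9 = 1.

1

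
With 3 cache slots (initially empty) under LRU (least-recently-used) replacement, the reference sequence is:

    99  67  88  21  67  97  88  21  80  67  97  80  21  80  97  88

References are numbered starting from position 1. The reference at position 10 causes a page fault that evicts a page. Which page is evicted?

88

pos 1: 99 -> fault, frames [99]
pos 2: 67 -> fault, frames [99, 67]
pos 3: 88 -> fault, frames [99, 67, 88]
pos 4: 21 -> fault, evict 99, frames [67, 88, 21]
pos 5: 67 -> hit
pos 6: 97 -> fault, evict 88, frames [21, 67, 97]
pos 7: 88 -> fault, evict 21, frames [67, 97, 88]
pos 8: 21 -> fault, evict 67, frames [97, 88, 21]
pos 9: 80 -> fault, evict 97, frames [88, 21, 80]
pos 10: 67 -> fault, evict 88, frames [21, 80, 67]
At position 10, page 88 is evicted.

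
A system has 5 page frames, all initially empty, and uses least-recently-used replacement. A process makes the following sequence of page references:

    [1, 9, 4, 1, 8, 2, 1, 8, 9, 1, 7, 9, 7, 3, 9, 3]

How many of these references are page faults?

7

1 → fault, frames (1)
9 → fault, frames (1 9)
4 → fault, frames (1 9 4)
1 → hit
8 → fault, frames (9 4 1 8)
2 → fault, frames (9 4 1 8 2)
1 → hit
8 → hit
9 → hit
1 → hit
7 → fault, evict 4, frames (2 8 9 1 7)
9 → hit
7 → hit
3 → fault, evict 2, frames (8 1 9 7 3)
9 → hit
3 → hit
Page faults: 7.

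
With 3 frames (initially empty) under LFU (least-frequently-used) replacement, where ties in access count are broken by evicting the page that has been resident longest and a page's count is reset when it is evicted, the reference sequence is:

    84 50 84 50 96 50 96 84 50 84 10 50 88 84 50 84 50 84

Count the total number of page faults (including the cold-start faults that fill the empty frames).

5

84: fault, frames {84}
50: fault, frames {84,50}
84: hit
50: hit
96: fault, frames {84,50,96}
50: hit
96: hit
84: hit
50: hit
84: hit
10: fault, evict 96, frames {84,50,10}
50: hit
88: fault, evict 10, frames {84,50,88}
84: hit
50: hit
84: hit
50: hit
84: hit
Page faults: 5.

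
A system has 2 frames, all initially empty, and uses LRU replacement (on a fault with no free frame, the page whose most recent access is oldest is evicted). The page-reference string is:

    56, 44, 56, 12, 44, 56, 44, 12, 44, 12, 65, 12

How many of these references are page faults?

56 -> miss, frames [56]
44 -> miss, frames [56, 44]
56 -> hit
12 -> miss, evict 44, frames [56, 12]
44 -> miss, evict 56, frames [12, 44]
56 -> miss, evict 12, frames [44, 56]
44 -> hit
12 -> miss, evict 56, frames [44, 12]
44 -> hit
12 -> hit
65 -> miss, evict 44, frames [12, 65]
12 -> hit
Page faults: 7.

7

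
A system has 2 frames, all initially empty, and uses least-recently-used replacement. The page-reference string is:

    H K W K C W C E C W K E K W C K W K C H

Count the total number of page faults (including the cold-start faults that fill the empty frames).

H → miss, frames [H]
K → miss, frames [H, K]
W → miss, evict H, frames [K, W]
K → hit
C → miss, evict W, frames [K, C]
W → miss, evict K, frames [C, W]
C → hit
E → miss, evict W, frames [C, E]
C → hit
W → miss, evict E, frames [C, W]
K → miss, evict C, frames [W, K]
E → miss, evict W, frames [K, E]
K → hit
W → miss, evict E, frames [K, W]
C → miss, evict K, frames [W, C]
K → miss, evict W, frames [C, K]
W → miss, evict C, frames [K, W]
K → hit
C → miss, evict W, frames [K, C]
H → miss, evict K, frames [C, H]
Page faults: 15.

15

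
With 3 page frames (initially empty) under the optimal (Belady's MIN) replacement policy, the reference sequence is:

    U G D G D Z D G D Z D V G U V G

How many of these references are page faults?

U: miss, frames {U}
G: miss, frames {U,G}
D: miss, frames {U,G,D}
G: hit
D: hit
Z: miss, evict U, frames {G,D,Z}
D: hit
G: hit
D: hit
Z: hit
D: hit
V: miss, evict Z, frames {G,D,V}
G: hit
U: miss, evict D, frames {G,V,U}
V: hit
G: hit
Page faults: 6.

6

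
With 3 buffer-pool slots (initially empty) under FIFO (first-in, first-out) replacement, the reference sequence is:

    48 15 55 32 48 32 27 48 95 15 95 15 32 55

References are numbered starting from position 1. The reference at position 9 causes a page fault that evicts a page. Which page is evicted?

pos 1: 48: miss, frames {48}
pos 2: 15: miss, frames {48,15}
pos 3: 55: miss, frames {48,15,55}
pos 4: 32: miss, evict 48, frames {15,55,32}
pos 5: 48: miss, evict 15, frames {55,32,48}
pos 6: 32: hit
pos 7: 27: miss, evict 55, frames {32,48,27}
pos 8: 48: hit
pos 9: 95: miss, evict 32, frames {48,27,95}
At position 9, page 32 is evicted.

32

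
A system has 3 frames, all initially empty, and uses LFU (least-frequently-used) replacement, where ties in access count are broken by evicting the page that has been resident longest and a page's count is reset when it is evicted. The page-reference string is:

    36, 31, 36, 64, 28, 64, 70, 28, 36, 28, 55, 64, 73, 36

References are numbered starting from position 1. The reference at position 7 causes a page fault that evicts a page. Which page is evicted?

28

pos 1: 36 -> fault, frames (36)
pos 2: 31 -> fault, frames (36 31)
pos 3: 36 -> hit
pos 4: 64 -> fault, frames (36 31 64)
pos 5: 28 -> fault, evict 31, frames (36 64 28)
pos 6: 64 -> hit
pos 7: 70 -> fault, evict 28, frames (36 64 70)
At position 7, page 28 is evicted.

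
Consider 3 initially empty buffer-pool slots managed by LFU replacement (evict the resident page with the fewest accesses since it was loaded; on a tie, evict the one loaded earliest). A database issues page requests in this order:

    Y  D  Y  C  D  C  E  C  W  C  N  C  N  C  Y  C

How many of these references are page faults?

7

Y -> fault, frames [Y]
D -> fault, frames [Y, D]
Y -> hit
C -> fault, frames [Y, D, C]
D -> hit
C -> hit
E -> fault, evict Y, frames [D, C, E]
C -> hit
W -> fault, evict E, frames [D, C, W]
C -> hit
N -> fault, evict W, frames [D, C, N]
C -> hit
N -> hit
C -> hit
Y -> fault, evict D, frames [C, N, Y]
C -> hit
Page faults: 7.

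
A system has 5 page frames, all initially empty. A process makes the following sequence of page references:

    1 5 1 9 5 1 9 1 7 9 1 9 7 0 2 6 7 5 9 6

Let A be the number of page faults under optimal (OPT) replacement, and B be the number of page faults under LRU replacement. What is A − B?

Under OPT: F F . F . . . . F . . . . F F F . . . . → 7 faults.
Under LRU: F F . F . . . . F . . . . F F F . F F . → 9 faults.
A − B = 7 − 9 = -2.

-2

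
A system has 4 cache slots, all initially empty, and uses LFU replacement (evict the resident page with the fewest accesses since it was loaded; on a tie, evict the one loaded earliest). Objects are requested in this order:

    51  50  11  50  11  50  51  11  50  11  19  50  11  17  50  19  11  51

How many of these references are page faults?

51 -> fault, frames [51]
50 -> fault, frames [51, 50]
11 -> fault, frames [51, 50, 11]
50 -> hit
11 -> hit
50 -> hit
51 -> hit
11 -> hit
50 -> hit
11 -> hit
19 -> fault, frames [51, 50, 11, 19]
50 -> hit
11 -> hit
17 -> fault, evict 19, frames [51, 50, 11, 17]
50 -> hit
19 -> fault, evict 17, frames [51, 50, 11, 19]
11 -> hit
51 -> hit
Page faults: 6.

6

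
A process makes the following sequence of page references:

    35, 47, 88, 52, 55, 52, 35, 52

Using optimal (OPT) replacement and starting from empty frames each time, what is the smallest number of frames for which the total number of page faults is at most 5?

3

f=1: 8 faults
f=2: 6 faults
f=3: 5 faults
f=4: 5 faults
f=5: 5 faults
Smallest f with faults ≤ 5 is 3.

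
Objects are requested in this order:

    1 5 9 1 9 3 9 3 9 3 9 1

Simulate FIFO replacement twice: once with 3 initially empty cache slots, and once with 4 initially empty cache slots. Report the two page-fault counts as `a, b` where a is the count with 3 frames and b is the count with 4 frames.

5, 4

3 frames: F F F . . F . . . . . F → 5 faults.
4 frames: F F F . . F . . . . . . → 4 faults.
4 < 5: adding a frame reduced faults, as is typical.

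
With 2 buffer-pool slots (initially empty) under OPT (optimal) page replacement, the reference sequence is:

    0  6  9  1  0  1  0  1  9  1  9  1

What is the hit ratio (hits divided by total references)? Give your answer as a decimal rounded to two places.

0: miss, frames {0}
6: miss, frames {0,6}
9: miss, evict 6, frames {0,9}
1: miss, evict 9, frames {0,1}
0: hit
1: hit
0: hit
1: hit
9: miss, evict 0, frames {1,9}
1: hit
9: hit
1: hit
Hits: 7 of 12 references → 7/12 = 0.5833.

0.58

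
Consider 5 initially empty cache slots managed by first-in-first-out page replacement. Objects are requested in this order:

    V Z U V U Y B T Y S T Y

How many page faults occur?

V -> fault, frames {V}
Z -> fault, frames {V,Z}
U -> fault, frames {V,Z,U}
V -> hit
U -> hit
Y -> fault, frames {V,Z,U,Y}
B -> fault, frames {V,Z,U,Y,B}
T -> fault, evict V, frames {Z,U,Y,B,T}
Y -> hit
S -> fault, evict Z, frames {U,Y,B,T,S}
T -> hit
Y -> hit
Page faults: 7.

7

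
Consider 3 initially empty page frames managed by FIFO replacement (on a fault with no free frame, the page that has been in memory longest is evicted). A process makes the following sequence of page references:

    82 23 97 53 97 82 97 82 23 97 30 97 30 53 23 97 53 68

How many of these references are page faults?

82 → miss, frames [82]
23 → miss, frames [82, 23]
97 → miss, frames [82, 23, 97]
53 → miss, evict 82, frames [23, 97, 53]
97 → hit
82 → miss, evict 23, frames [97, 53, 82]
97 → hit
82 → hit
23 → miss, evict 97, frames [53, 82, 23]
97 → miss, evict 53, frames [82, 23, 97]
30 → miss, evict 82, frames [23, 97, 30]
97 → hit
30 → hit
53 → miss, evict 23, frames [97, 30, 53]
23 → miss, evict 97, frames [30, 53, 23]
97 → miss, evict 30, frames [53, 23, 97]
53 → hit
68 → miss, evict 53, frames [23, 97, 68]
Page faults: 12.

12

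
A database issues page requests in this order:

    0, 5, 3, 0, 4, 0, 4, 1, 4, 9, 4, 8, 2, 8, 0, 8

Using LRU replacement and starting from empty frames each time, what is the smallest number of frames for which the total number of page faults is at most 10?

2

f=1: 16 faults
f=2: 10 faults
f=3: 9 faults
f=4: 9 faults
f=5: 9 faults
f=6: 8 faults
f=7: 8 faults
f=8: 8 faults
Smallest f with faults ≤ 10 is 2.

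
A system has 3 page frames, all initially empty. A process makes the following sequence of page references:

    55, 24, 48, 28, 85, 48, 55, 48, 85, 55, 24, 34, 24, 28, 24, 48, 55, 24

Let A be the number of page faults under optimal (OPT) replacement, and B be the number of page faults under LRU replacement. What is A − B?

-2

Under OPT: F F F F F . . . . . F F . F . . F . → 9 faults.
Under LRU: F F F F F . F . . . F F . F . F F . → 11 faults.
A − B = 9 − 11 = -2.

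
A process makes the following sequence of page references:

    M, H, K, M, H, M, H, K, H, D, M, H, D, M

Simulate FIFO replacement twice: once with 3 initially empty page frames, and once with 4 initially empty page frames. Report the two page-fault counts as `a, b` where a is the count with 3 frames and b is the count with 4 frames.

3 frames: F F F . . . . . . F F F . . → 6 faults.
4 frames: F F F . . . . . . F . . . . → 4 faults.
4 < 6: adding a frame reduced faults, as is typical.

6, 4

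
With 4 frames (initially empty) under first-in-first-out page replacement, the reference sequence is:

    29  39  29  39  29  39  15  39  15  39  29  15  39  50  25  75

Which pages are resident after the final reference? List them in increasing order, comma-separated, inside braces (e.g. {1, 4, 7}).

29: miss, frames {29}
39: miss, frames {29,39}
29: hit
39: hit
29: hit
39: hit
15: miss, frames {29,39,15}
39: hit
15: hit
39: hit
29: hit
15: hit
39: hit
50: miss, frames {29,39,15,50}
25: miss, evict 29, frames {39,15,50,25}
75: miss, evict 39, frames {15,50,25,75}

{15, 25, 50, 75}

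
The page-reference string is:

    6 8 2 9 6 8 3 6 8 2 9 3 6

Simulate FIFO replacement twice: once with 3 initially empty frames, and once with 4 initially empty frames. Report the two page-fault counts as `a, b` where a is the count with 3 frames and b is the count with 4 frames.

10, 11

3 frames: F F F F F F F . . F F . F → 10 faults.
4 frames: F F F F . . F F F F F F F → 11 faults.
11 > 10: adding a frame increased faults — Belady's anomaly.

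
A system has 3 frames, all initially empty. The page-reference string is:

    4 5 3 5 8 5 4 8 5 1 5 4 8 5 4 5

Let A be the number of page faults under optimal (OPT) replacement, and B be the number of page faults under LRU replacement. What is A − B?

-2

Under OPT: F F F . F . . . . F . . F . . . → 6 faults.
Under LRU: F F F . F . F . . F . F F . . . → 8 faults.
A − B = 6 − 8 = -2.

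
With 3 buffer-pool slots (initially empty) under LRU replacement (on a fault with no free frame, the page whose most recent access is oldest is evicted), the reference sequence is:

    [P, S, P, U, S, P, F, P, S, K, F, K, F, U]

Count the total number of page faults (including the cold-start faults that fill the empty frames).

P → miss, frames [P]
S → miss, frames [P, S]
P → hit
U → miss, frames [S, P, U]
S → hit
P → hit
F → miss, evict U, frames [S, P, F]
P → hit
S → hit
K → miss, evict F, frames [P, S, K]
F → miss, evict P, frames [S, K, F]
K → hit
F → hit
U → miss, evict S, frames [K, F, U]
Page faults: 7.

7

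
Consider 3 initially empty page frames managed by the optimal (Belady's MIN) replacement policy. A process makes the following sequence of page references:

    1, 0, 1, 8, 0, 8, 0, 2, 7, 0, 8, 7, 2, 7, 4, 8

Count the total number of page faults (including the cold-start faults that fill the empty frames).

1: miss, frames [1]
0: miss, frames [1, 0]
1: hit
8: miss, frames [1, 0, 8]
0: hit
8: hit
0: hit
2: miss, evict 1, frames [0, 8, 2]
7: miss, evict 2, frames [0, 8, 7]
0: hit
8: hit
7: hit
2: miss, evict 0, frames [8, 7, 2]
7: hit
4: miss, evict 2, frames [8, 7, 4]
8: hit
Page faults: 7.

7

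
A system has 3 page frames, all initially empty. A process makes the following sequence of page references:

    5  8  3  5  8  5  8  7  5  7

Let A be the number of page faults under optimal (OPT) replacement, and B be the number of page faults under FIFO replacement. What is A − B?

Under OPT: F F F . . . . F . . → 4 faults.
Under FIFO: F F F . . . . F F . → 5 faults.
A − B = 4 − 5 = -1.

-1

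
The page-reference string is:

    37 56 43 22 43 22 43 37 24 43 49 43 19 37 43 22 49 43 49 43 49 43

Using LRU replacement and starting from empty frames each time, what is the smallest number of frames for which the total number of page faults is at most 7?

f=1: 22 faults
f=2: 14 faults
f=3: 11 faults
f=4: 10 faults
f=5: 8 faults
f=6: 7 faults
f=7: 7 faults
Smallest f with faults ≤ 7 is 6.

6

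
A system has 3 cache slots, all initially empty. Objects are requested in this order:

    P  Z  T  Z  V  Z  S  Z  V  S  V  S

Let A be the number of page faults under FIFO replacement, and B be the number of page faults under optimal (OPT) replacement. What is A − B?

Under FIFO: F F F . F . F F . . . . → 6 faults.
Under OPT: F F F . F . F . . . . . → 5 faults.
A − B = 6 − 5 = 1.

1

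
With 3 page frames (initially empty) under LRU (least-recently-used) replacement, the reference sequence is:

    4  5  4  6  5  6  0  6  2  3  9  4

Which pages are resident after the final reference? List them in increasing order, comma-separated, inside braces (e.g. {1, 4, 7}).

{3, 4, 9}

4: fault, frames {4}
5: fault, frames {4,5}
4: hit
6: fault, frames {5,4,6}
5: hit
6: hit
0: fault, evict 4, frames {5,6,0}
6: hit
2: fault, evict 5, frames {0,6,2}
3: fault, evict 0, frames {6,2,3}
9: fault, evict 6, frames {2,3,9}
4: fault, evict 2, frames {3,9,4}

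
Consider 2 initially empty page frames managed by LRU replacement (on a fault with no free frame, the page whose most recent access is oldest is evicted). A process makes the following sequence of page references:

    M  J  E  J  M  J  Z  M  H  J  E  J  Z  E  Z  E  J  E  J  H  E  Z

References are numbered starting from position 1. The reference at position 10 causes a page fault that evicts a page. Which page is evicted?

pos 1: M → miss, frames (M)
pos 2: J → miss, frames (M J)
pos 3: E → miss, evict M, frames (J E)
pos 4: J → hit
pos 5: M → miss, evict E, frames (J M)
pos 6: J → hit
pos 7: Z → miss, evict M, frames (J Z)
pos 8: M → miss, evict J, frames (Z M)
pos 9: H → miss, evict Z, frames (M H)
pos 10: J → miss, evict M, frames (H J)
At position 10, page M is evicted.

M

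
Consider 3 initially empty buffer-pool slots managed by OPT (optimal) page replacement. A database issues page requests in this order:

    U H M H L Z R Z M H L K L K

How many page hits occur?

U → miss, frames {U}
H → miss, frames {U,H}
M → miss, frames {U,H,M}
H → hit
L → miss, evict U, frames {H,M,L}
Z → miss, evict L, frames {H,M,Z}
R → miss, evict H, frames {M,Z,R}
Z → hit
M → hit
H → miss, evict R, frames {M,Z,H}
L → miss, evict H, frames {M,Z,L}
K → miss, evict Z, frames {M,L,K}
L → hit
K → hit
Hits: 5.

5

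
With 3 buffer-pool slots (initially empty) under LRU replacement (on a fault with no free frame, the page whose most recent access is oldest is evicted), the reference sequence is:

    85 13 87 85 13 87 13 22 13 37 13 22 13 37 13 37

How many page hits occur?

85 -> miss, frames [85]
13 -> miss, frames [85, 13]
87 -> miss, frames [85, 13, 87]
85 -> hit
13 -> hit
87 -> hit
13 -> hit
22 -> miss, evict 85, frames [87, 13, 22]
13 -> hit
37 -> miss, evict 87, frames [22, 13, 37]
13 -> hit
22 -> hit
13 -> hit
37 -> hit
13 -> hit
37 -> hit
Hits: 11.

11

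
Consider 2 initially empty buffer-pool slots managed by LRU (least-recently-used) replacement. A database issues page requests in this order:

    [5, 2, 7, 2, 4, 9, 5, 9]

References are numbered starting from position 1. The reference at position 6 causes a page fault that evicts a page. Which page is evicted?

pos 1: 5 → fault, frames [5]
pos 2: 2 → fault, frames [5, 2]
pos 3: 7 → fault, evict 5, frames [2, 7]
pos 4: 2 → hit
pos 5: 4 → fault, evict 7, frames [2, 4]
pos 6: 9 → fault, evict 2, frames [4, 9]
At position 6, page 2 is evicted.

2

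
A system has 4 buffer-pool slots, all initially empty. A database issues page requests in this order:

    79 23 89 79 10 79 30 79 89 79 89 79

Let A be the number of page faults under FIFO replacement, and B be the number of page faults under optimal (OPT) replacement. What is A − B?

Under FIFO: F F F . F . F F . . . . → 6 faults.
Under OPT: F F F . F . F . . . . . → 5 faults.
A − B = 6 − 5 = 1.

1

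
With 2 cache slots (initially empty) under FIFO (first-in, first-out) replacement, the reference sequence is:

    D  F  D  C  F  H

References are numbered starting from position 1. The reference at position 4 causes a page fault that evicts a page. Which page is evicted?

D

pos 1: D: fault, frames [D]
pos 2: F: fault, frames [D, F]
pos 3: D: hit
pos 4: C: fault, evict D, frames [F, C]
At position 4, page D is evicted.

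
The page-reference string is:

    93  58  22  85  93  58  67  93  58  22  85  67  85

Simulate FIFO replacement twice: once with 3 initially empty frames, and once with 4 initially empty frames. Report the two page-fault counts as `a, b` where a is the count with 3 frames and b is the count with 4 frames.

9, 10

3 frames: F F F F F F F . . F F . . → 9 faults.
4 frames: F F F F . . F F F F F F . → 10 faults.
10 > 9: adding a frame increased faults — Belady's anomaly.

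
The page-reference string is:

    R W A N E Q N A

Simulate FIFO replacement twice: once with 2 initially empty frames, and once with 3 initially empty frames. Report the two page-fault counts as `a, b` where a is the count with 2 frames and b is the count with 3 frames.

2 frames: F F F F F F F F → 8 faults.
3 frames: F F F F F F . F → 7 faults.
7 < 8: adding a frame reduced faults, as is typical.

8, 7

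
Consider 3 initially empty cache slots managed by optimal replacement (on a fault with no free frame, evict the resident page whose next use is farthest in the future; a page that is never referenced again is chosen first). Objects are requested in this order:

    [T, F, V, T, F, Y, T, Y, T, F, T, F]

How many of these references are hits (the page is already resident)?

8

T: miss, frames (T)
F: miss, frames (T F)
V: miss, frames (T F V)
T: hit
F: hit
Y: miss, evict V, frames (T F Y)
T: hit
Y: hit
T: hit
F: hit
T: hit
F: hit
Hits: 8.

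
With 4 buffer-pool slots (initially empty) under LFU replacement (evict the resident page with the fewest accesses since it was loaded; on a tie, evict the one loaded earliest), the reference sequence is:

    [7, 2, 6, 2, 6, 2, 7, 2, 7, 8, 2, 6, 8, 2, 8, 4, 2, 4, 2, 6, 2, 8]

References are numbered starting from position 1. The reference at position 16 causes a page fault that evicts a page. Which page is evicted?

7

pos 1: 7 → miss, frames [7]
pos 2: 2 → miss, frames [7, 2]
pos 3: 6 → miss, frames [7, 2, 6]
pos 4: 2 → hit
pos 5: 6 → hit
pos 6: 2 → hit
pos 7: 7 → hit
pos 8: 2 → hit
pos 9: 7 → hit
pos 10: 8 → miss, frames [7, 2, 6, 8]
pos 11: 2 → hit
pos 12: 6 → hit
pos 13: 8 → hit
pos 14: 2 → hit
pos 15: 8 → hit
pos 16: 4 → miss, evict 7, frames [2, 6, 8, 4]
At position 16, page 7 is evicted.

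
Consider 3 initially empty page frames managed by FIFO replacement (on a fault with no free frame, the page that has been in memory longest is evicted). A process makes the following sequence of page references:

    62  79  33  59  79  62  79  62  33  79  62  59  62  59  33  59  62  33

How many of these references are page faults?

9

62 -> fault, frames [62]
79 -> fault, frames [62, 79]
33 -> fault, frames [62, 79, 33]
59 -> fault, evict 62, frames [79, 33, 59]
79 -> hit
62 -> fault, evict 79, frames [33, 59, 62]
79 -> fault, evict 33, frames [59, 62, 79]
62 -> hit
33 -> fault, evict 59, frames [62, 79, 33]
79 -> hit
62 -> hit
59 -> fault, evict 62, frames [79, 33, 59]
62 -> fault, evict 79, frames [33, 59, 62]
59 -> hit
33 -> hit
59 -> hit
62 -> hit
33 -> hit
Page faults: 9.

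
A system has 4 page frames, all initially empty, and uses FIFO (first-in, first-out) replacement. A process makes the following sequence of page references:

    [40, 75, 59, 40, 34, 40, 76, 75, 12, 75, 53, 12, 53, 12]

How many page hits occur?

6

40: miss, frames (40)
75: miss, frames (40 75)
59: miss, frames (40 75 59)
40: hit
34: miss, frames (40 75 59 34)
40: hit
76: miss, evict 40, frames (75 59 34 76)
75: hit
12: miss, evict 75, frames (59 34 76 12)
75: miss, evict 59, frames (34 76 12 75)
53: miss, evict 34, frames (76 12 75 53)
12: hit
53: hit
12: hit
Hits: 6.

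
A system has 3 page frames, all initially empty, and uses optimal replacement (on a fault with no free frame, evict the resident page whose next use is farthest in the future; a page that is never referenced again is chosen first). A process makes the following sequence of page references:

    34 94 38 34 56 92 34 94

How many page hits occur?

3

34 → fault, frames {34}
94 → fault, frames {34,94}
38 → fault, frames {34,94,38}
34 → hit
56 → fault, evict 38, frames {34,94,56}
92 → fault, evict 56, frames {34,94,92}
34 → hit
94 → hit
Hits: 3.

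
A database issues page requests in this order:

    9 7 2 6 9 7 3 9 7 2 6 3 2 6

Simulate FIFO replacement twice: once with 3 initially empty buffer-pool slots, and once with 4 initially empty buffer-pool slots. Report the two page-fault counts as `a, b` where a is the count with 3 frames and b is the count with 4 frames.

9, 10

3 frames: F F F F F F F . . F F . . . → 9 faults.
4 frames: F F F F . . F F F F F F . . → 10 faults.
10 > 9: adding a frame increased faults — Belady's anomaly.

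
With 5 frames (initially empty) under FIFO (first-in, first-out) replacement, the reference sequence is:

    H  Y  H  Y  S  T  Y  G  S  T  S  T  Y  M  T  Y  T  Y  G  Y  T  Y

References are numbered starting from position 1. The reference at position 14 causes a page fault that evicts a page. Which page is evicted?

pos 1: H → fault, frames {H}
pos 2: Y → fault, frames {H,Y}
pos 3: H → hit
pos 4: Y → hit
pos 5: S → fault, frames {H,Y,S}
pos 6: T → fault, frames {H,Y,S,T}
pos 7: Y → hit
pos 8: G → fault, frames {H,Y,S,T,G}
pos 9: S → hit
pos 10: T → hit
pos 11: S → hit
pos 12: T → hit
pos 13: Y → hit
pos 14: M → fault, evict H, frames {Y,S,T,G,M}
At position 14, page H is evicted.

H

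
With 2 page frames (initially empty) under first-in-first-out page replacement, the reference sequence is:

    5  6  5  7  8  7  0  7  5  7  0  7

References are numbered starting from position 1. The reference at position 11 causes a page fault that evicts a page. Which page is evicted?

pos 1: 5 → miss, frames [5]
pos 2: 6 → miss, frames [5, 6]
pos 3: 5 → hit
pos 4: 7 → miss, evict 5, frames [6, 7]
pos 5: 8 → miss, evict 6, frames [7, 8]
pos 6: 7 → hit
pos 7: 0 → miss, evict 7, frames [8, 0]
pos 8: 7 → miss, evict 8, frames [0, 7]
pos 9: 5 → miss, evict 0, frames [7, 5]
pos 10: 7 → hit
pos 11: 0 → miss, evict 7, frames [5, 0]
At position 11, page 7 is evicted.

7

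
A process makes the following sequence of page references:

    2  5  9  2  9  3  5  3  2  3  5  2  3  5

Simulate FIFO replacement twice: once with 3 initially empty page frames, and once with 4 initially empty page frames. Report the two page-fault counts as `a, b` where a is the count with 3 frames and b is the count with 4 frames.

6, 4

3 frames: F F F . . F . . F . F . . . → 6 faults.
4 frames: F F F . . F . . . . . . . . → 4 faults.
4 < 6: adding a frame reduced faults, as is typical.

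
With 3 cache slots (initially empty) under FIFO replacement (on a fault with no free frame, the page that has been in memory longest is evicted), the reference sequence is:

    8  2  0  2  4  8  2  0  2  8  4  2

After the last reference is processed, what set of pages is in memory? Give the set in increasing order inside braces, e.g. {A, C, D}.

{0, 2, 4}

8 -> miss, frames {8}
2 -> miss, frames {8,2}
0 -> miss, frames {8,2,0}
2 -> hit
4 -> miss, evict 8, frames {2,0,4}
8 -> miss, evict 2, frames {0,4,8}
2 -> miss, evict 0, frames {4,8,2}
0 -> miss, evict 4, frames {8,2,0}
2 -> hit
8 -> hit
4 -> miss, evict 8, frames {2,0,4}
2 -> hit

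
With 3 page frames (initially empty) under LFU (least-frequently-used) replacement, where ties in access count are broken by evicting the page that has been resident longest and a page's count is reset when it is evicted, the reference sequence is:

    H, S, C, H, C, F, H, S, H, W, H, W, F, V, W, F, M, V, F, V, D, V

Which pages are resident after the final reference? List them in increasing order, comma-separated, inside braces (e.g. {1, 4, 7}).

{H, V, W}

H: miss, frames {H}
S: miss, frames {H,S}
C: miss, frames {H,S,C}
H: hit
C: hit
F: miss, evict S, frames {H,C,F}
H: hit
S: miss, evict F, frames {H,C,S}
H: hit
W: miss, evict S, frames {H,C,W}
H: hit
W: hit
F: miss, evict C, frames {H,W,F}
V: miss, evict F, frames {H,W,V}
W: hit
F: miss, evict V, frames {H,W,F}
M: miss, evict F, frames {H,W,M}
V: miss, evict M, frames {H,W,V}
F: miss, evict V, frames {H,W,F}
V: miss, evict F, frames {H,W,V}
D: miss, evict V, frames {H,W,D}
V: miss, evict D, frames {H,W,V}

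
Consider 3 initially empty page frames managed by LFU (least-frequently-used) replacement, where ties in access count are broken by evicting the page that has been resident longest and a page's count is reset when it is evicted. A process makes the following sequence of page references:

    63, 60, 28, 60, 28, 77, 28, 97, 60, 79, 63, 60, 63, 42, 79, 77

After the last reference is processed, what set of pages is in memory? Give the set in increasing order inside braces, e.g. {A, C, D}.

63 -> fault, frames (63)
60 -> fault, frames (63 60)
28 -> fault, frames (63 60 28)
60 -> hit
28 -> hit
77 -> fault, evict 63, frames (60 28 77)
28 -> hit
97 -> fault, evict 77, frames (60 28 97)
60 -> hit
79 -> fault, evict 97, frames (60 28 79)
63 -> fault, evict 79, frames (60 28 63)
60 -> hit
63 -> hit
42 -> fault, evict 63, frames (60 28 42)
79 -> fault, evict 42, frames (60 28 79)
77 -> fault, evict 79, frames (60 28 77)

{28, 60, 77}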